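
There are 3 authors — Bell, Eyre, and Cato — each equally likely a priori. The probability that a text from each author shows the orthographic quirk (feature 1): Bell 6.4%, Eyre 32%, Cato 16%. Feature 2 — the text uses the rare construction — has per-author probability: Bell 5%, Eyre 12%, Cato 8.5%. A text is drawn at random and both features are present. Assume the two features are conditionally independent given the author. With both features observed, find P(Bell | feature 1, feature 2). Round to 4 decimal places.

0.0580

Since the prior is uniform, the posterior is proportional to the likelihood:
  Bell: 0.064 × 0.05 = 0.0032
  Eyre: 0.32 × 0.12 = 0.0384
  Cato: 0.16 × 0.085 = 0.0136
Total = 0.0552.
P(Bell | evidence) = 0.0032 / 0.0552 ≈ 0.0580.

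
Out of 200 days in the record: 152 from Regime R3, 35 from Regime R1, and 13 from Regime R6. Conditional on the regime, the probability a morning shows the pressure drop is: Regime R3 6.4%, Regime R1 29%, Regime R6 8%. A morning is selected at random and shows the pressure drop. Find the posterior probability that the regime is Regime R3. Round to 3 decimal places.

Compute prior × likelihood for every hypothesis:
  Regime R3: 0.76 × 0.064 = 0.04864
  Regime R1: 0.175 × 0.29 = 0.05075
  Regime R6: 0.065 × 0.08 = 0.0052
Total = 0.10459.
P(Regime R3 | evidence) = 0.04864 / 0.10459 ≈ 0.465.

0.465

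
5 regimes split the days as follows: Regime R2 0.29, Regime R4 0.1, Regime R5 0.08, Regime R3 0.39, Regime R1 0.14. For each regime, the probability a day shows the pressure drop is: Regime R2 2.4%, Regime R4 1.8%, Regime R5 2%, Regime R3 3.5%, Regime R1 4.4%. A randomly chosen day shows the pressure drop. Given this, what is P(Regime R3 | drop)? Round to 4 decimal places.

0.4524

Prior × likelihood for each hypothesis:
  Regime R2: 0.29 × 0.024 = 0.00696
  Regime R4: 0.1 × 0.018 = 0.0018
  Regime R5: 0.08 × 0.02 = 0.0016
  Regime R3: 0.39 × 0.035 = 0.01365
  Regime R1: 0.14 × 0.044 = 0.00616
Normalizing constant = 0.03017.
P(Regime R3 | evidence) = 0.01365 / 0.03017 ≈ 0.4524.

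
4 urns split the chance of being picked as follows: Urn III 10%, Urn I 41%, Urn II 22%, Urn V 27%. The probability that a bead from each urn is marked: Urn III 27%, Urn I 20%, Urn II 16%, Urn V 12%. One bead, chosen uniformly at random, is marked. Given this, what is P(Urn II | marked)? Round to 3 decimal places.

Prior × likelihood for each hypothesis:
  Urn III: 0.1 × 0.27 = 0.027
  Urn I: 0.41 × 0.2 = 0.082
  Urn II: 0.22 × 0.16 = 0.0352
  Urn V: 0.27 × 0.12 = 0.0324
Normalizing constant = 0.1766.
P(Urn II | evidence) = 0.0352 / 0.1766 ≈ 0.199.

0.199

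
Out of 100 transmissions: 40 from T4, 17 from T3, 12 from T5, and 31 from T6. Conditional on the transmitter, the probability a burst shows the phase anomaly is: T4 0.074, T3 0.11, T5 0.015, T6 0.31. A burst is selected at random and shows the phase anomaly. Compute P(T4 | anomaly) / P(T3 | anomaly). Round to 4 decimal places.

Unnormalized posteriors (prior × likelihood):
  T4: 0.4 × 0.074 = 0.0296
  T3: 0.17 × 0.11 = 0.0187
  T5: 0.12 × 0.015 = 0.0018
  T6: 0.31 × 0.31 = 0.0961
Total = 0.1462.
The ratio is 0.0296 / 0.0187 (the normalizer cancels) = 1.5829.

1.5829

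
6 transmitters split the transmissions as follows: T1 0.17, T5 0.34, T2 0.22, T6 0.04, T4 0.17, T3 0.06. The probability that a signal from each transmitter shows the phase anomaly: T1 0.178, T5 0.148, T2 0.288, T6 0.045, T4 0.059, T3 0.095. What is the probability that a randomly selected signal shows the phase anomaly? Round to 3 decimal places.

0.161

By Bayes' rule, posterior ∝ prior × likelihood:
  T1: 0.17 × 0.178 = 0.03026
  T5: 0.34 × 0.148 = 0.05032
  T2: 0.22 × 0.288 = 0.06336
  T6: 0.04 × 0.045 = 0.0018
  T4: 0.17 × 0.059 = 0.01003
  T3: 0.06 × 0.095 = 0.0057
P(anomaly) = 0.03026 + 0.05032 + 0.06336 + 0.0018 + 0.01003 + 0.0057 = 0.16147 → 0.161.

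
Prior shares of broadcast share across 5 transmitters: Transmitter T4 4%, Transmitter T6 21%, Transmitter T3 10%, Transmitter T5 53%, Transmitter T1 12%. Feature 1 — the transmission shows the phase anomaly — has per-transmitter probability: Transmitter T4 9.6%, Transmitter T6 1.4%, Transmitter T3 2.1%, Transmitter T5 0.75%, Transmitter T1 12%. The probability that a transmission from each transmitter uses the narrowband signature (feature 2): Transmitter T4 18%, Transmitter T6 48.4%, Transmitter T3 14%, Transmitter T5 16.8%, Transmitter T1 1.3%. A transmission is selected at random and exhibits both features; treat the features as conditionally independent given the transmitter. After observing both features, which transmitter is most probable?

Transmitter T6

Prior × likelihood for each hypothesis:
  Transmitter T4: 0.04 × 0.096 × 0.18 = 0.0006912
  Transmitter T6: 0.21 × 0.014 × 0.484 = 0.00142296
  Transmitter T3: 0.1 × 0.021 × 0.14 = 0.000294
  Transmitter T5: 0.53 × 0.0075 × 0.168 = 0.0006678
  Transmitter T1: 0.12 × 0.12 × 0.013 = 0.0001872
Sum = 0.00326316.
Largest term belongs to Transmitter T6, so Transmitter T6 is most probable.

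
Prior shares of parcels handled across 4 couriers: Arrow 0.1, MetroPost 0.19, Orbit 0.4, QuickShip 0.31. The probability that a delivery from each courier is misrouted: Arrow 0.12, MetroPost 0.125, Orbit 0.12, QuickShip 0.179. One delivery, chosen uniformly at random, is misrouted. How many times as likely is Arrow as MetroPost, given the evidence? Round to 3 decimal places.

By Bayes' rule, posterior ∝ prior × likelihood:
  Arrow: 0.1 × 0.12 = 0.012
  MetroPost: 0.19 × 0.125 = 0.02375
  Orbit: 0.4 × 0.12 = 0.048
  QuickShip: 0.31 × 0.179 = 0.05549
Sum = 0.13924.
The ratio is 0.012 / 0.02375 (the normalizer cancels) = 0.505.

0.505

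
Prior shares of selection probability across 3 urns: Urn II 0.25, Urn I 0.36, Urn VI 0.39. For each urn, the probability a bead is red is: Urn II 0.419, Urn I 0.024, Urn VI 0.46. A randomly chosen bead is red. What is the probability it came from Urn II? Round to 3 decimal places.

0.358

Compute prior × likelihood for every hypothesis:
  Urn II: 0.25 × 0.419 = 0.10475
  Urn I: 0.36 × 0.024 = 0.00864
  Urn VI: 0.39 × 0.46 = 0.1794
Total = 0.29279.
P(Urn II | evidence) = 0.10475 / 0.29279 ≈ 0.358.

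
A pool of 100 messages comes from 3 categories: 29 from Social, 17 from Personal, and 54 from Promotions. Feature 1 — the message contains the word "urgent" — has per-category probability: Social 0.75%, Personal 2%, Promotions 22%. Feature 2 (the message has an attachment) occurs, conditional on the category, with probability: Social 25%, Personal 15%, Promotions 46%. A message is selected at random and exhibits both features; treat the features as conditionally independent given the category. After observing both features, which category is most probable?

By Bayes' rule, posterior ∝ prior × likelihood:
  Social: 0.29 × 0.0075 × 0.25 = 0.00054375
  Personal: 0.17 × 0.02 × 0.15 = 0.00051
  Promotions: 0.54 × 0.22 × 0.46 = 0.054648
Normalizing constant = 0.05570175.
Largest term belongs to Promotions, so Promotions is most probable.

Promotions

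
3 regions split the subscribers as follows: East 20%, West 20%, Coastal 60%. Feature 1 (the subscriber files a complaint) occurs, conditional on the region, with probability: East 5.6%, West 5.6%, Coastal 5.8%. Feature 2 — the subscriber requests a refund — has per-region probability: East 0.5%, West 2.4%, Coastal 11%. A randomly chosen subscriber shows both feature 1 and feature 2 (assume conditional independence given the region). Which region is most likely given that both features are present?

Coastal

Prior × likelihood for each hypothesis:
  East: 0.2 × 0.056 × 0.005 = 0.000056
  West: 0.2 × 0.056 × 0.024 = 0.0002688
  Coastal: 0.6 × 0.058 × 0.11 = 0.003828
Sum = 0.0041528.
Largest term belongs to Coastal, so Coastal is most probable.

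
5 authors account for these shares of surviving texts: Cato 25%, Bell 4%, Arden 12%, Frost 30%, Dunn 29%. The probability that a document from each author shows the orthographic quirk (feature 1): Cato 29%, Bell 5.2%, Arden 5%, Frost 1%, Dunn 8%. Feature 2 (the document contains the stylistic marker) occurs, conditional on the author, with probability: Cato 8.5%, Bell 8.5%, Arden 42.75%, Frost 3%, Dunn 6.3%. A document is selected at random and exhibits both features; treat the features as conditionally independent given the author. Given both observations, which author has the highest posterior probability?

Cato

By Bayes' rule, posterior ∝ prior × likelihood:
  Cato: 0.25 × 0.29 × 0.085 = 0.0061625
  Bell: 0.04 × 0.052 × 0.085 = 0.0001768
  Arden: 0.12 × 0.05 × 0.4275 = 0.002565
  Frost: 0.3 × 0.01 × 0.03 = 0.00009
  Dunn: 0.29 × 0.08 × 0.063 = 0.0014616
Normalizing constant = 0.0104559.
Largest term belongs to Cato, so Cato is most probable.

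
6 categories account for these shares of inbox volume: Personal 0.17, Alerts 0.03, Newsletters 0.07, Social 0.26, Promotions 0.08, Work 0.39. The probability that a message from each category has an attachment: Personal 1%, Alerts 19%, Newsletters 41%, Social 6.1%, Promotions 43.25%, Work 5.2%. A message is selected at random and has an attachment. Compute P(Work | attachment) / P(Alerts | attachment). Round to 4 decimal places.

Compute prior × likelihood for every hypothesis:
  Personal: 0.17 × 0.01 = 0.0017
  Alerts: 0.03 × 0.19 = 0.0057
  Newsletters: 0.07 × 0.41 = 0.0287
  Social: 0.26 × 0.061 = 0.01586
  Promotions: 0.08 × 0.4325 = 0.0346
  Work: 0.39 × 0.052 = 0.02028
Total = 0.10684.
The ratio is 0.02028 / 0.0057 (the normalizer cancels) = 3.5579.

3.5579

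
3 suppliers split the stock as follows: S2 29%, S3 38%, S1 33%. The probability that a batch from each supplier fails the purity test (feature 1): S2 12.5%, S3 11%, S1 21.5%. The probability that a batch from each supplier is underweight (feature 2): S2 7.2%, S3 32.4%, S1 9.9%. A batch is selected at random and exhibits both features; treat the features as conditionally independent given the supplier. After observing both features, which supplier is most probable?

Compute prior × likelihood for every hypothesis:
  S2: 0.29 × 0.125 × 0.072 = 0.00261
  S3: 0.38 × 0.11 × 0.324 = 0.0135432
  S1: 0.33 × 0.215 × 0.099 = 0.00702405
Sum = 0.02317725.
Largest term belongs to S3, so S3 is most probable.

S3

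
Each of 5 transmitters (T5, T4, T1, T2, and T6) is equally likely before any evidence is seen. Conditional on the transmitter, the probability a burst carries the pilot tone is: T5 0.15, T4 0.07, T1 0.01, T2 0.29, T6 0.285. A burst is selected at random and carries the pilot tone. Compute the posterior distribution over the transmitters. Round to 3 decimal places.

T5 0.186, T4 0.087, T1 0.012, T2 0.360, T6 0.354

Since the prior is uniform, the posterior is proportional to the likelihood:
  T5: 0.15
  T4: 0.07
  T1: 0.01
  T2: 0.29
  T6: 0.285
Sum = 0.805.
P(T5 | pilot) = 0.15/0.805 ≈ 0.186
P(T4 | pilot) = 0.07/0.805 ≈ 0.087
P(T1 | pilot) = 0.01/0.805 ≈ 0.012
P(T2 | pilot) = 0.29/0.805 ≈ 0.360
P(T6 | pilot) = 0.285/0.805 ≈ 0.354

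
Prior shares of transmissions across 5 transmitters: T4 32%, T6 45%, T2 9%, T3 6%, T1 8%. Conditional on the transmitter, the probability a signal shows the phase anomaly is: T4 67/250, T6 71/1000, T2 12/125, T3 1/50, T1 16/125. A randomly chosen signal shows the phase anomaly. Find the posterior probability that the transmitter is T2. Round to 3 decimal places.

0.063

Unnormalized posteriors (prior × likelihood):
  T4: 0.32 × 0.268 = 0.08576
  T6: 0.45 × 0.071 = 0.03195
  T2: 0.09 × 0.096 = 0.00864
  T3: 0.06 × 0.02 = 0.0012
  T1: 0.08 × 0.128 = 0.01024
Normalizing constant = 0.13779.
P(T2 | evidence) = 0.00864 / 0.13779 ≈ 0.063.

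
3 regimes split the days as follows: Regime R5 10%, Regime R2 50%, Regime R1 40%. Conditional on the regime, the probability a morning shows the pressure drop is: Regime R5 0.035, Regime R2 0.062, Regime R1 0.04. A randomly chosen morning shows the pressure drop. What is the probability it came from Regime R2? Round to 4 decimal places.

0.6139

Prior × likelihood for each hypothesis:
  Regime R5: 0.1 × 0.035 = 0.0035
  Regime R2: 0.5 × 0.062 = 0.031
  Regime R1: 0.4 × 0.04 = 0.016
Sum = 0.0505.
P(Regime R2 | evidence) = 0.031 / 0.0505 ≈ 0.6139.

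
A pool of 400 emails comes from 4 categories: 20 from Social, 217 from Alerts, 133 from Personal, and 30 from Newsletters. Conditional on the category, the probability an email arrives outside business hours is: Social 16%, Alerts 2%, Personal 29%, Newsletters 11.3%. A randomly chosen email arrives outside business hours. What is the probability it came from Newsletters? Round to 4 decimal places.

0.0685

Compute prior × likelihood for every hypothesis:
  Social: 0.05 × 0.16 = 0.008
  Alerts: 0.5425 × 0.02 = 0.01085
  Personal: 0.3325 × 0.29 = 0.096425
  Newsletters: 0.075 × 0.113 = 0.008475
Sum = 0.12375.
P(Newsletters | evidence) = 0.008475 / 0.12375 ≈ 0.0685.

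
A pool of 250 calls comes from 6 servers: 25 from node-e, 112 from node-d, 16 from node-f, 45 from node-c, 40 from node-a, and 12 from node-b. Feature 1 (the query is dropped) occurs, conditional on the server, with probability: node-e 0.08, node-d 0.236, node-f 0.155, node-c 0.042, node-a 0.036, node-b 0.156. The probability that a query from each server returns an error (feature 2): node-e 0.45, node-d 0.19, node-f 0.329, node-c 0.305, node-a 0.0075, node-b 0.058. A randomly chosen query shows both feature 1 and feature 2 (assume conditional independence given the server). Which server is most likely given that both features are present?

Unnormalized posteriors (prior × likelihood):
  node-e: 0.1 × 0.08 × 0.45 = 0.0036
  node-d: 0.448 × 0.236 × 0.19 = 0.02008832
  node-f: 0.064 × 0.155 × 0.329 = 0.00326368
  node-c: 0.18 × 0.042 × 0.305 = 0.0023058
  node-a: 0.16 × 0.036 × 0.0075 = 0.0000432
  node-b: 0.048 × 0.156 × 0.058 = 0.000434304
Total = 0.029735304.
Largest term belongs to node-d, so node-d is most probable.

node-d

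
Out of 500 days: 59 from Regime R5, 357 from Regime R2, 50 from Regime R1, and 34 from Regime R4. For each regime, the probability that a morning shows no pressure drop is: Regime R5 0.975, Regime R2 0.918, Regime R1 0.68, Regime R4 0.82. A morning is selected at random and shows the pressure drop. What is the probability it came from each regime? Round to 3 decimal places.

Regime R5 0.028, Regime R2 0.554, Regime R1 0.303, Regime R4 0.116

Taking complements, P(drop | each) = Regime R5 0.025, Regime R2 0.082, Regime R1 0.32, Regime R4 0.18.
Prior × likelihood for each hypothesis:
  Regime R5: 0.118 × 0.025 = 0.00295
  Regime R2: 0.714 × 0.082 = 0.058548
  Regime R1: 0.1 × 0.32 = 0.032
  Regime R4: 0.068 × 0.18 = 0.01224
Sum = 0.105738.
P(Regime R5 | drop) = 0.00295/0.105738 ≈ 0.028
P(Regime R2 | drop) = 0.058548/0.105738 ≈ 0.554
P(Regime R1 | drop) = 0.032/0.105738 ≈ 0.303
P(Regime R4 | drop) = 0.01224/0.105738 ≈ 0.116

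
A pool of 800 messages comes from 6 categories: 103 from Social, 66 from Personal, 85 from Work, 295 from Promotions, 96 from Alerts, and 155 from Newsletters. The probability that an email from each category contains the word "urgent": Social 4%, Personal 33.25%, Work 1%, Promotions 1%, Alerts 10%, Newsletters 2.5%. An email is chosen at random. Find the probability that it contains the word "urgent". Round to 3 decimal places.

0.054

By Bayes' rule, posterior ∝ prior × likelihood:
  Social: 0.12875 × 0.04 = 0.00515
  Personal: 0.0825 × 0.3325 = 0.02743125
  Work: 0.10625 × 0.01 = 0.0010625
  Promotions: 0.36875 × 0.01 = 0.0036875
  Alerts: 0.12 × 0.1 = 0.012
  Newsletters: 0.19375 × 0.025 = 0.00484375
P(urgent-flag) = 0.00515 + 0.02743125 + 0.0010625 + 0.0036875 + 0.012 + 0.00484375 = 0.054175 → 0.054.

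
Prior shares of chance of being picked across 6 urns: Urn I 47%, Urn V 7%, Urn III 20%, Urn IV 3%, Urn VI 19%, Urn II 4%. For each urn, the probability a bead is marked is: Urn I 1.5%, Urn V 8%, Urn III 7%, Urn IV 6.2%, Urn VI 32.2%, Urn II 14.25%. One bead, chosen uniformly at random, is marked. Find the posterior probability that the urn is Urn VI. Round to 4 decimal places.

By Bayes' rule, posterior ∝ prior × likelihood:
  Urn I: 0.47 × 0.015 = 0.00705
  Urn V: 0.07 × 0.08 = 0.0056
  Urn III: 0.2 × 0.07 = 0.014
  Urn IV: 0.03 × 0.062 = 0.00186
  Urn VI: 0.19 × 0.322 = 0.06118
  Urn II: 0.04 × 0.1425 = 0.0057
Sum = 0.09539.
P(Urn VI | evidence) = 0.06118 / 0.09539 ≈ 0.6414.

0.6414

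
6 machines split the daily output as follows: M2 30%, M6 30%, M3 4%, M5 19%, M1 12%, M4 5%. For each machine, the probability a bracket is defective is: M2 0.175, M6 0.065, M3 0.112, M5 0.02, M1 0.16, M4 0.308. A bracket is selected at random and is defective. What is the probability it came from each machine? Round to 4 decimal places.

Prior × likelihood for each hypothesis:
  M2: 0.3 × 0.175 = 0.0525
  M6: 0.3 × 0.065 = 0.0195
  M3: 0.04 × 0.112 = 0.00448
  M5: 0.19 × 0.02 = 0.0038
  M1: 0.12 × 0.16 = 0.0192
  M4: 0.05 × 0.308 = 0.0154
Normalizing constant = 0.11488.
P(M2 | defective) = 0.0525/0.11488 ≈ 0.4570
P(M6 | defective) = 0.0195/0.11488 ≈ 0.1697
P(M3 | defective) = 0.00448/0.11488 ≈ 0.0390
P(M5 | defective) = 0.0038/0.11488 ≈ 0.0331
P(M1 | defective) = 0.0192/0.11488 ≈ 0.1671
P(M4 | defective) = 0.0154/0.11488 ≈ 0.1341
(Check: 0.4570+0.1697+0.0390+0.0331+0.1671+0.1341 = 1.0000.)

M2 0.4570, M6 0.1697, M3 0.0390, M5 0.0331, M1 0.1671, M4 0.1341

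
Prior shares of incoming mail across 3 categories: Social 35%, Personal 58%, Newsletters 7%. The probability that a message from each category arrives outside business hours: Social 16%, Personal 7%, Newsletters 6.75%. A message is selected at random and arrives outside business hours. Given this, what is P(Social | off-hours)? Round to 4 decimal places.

0.5527

Prior × likelihood for each hypothesis:
  Social: 0.35 × 0.16 = 0.056
  Personal: 0.58 × 0.07 = 0.0406
  Newsletters: 0.07 × 0.0675 = 0.004725
Total = 0.101325.
P(Social | evidence) = 0.056 / 0.101325 ≈ 0.5527.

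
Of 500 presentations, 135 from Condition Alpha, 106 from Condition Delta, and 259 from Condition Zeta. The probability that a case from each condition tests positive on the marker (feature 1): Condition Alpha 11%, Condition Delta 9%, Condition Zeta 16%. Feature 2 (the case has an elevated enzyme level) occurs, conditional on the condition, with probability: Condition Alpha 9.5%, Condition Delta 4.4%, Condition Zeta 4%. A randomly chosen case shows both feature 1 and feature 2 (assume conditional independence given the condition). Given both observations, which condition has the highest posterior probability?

Unnormalized posteriors (prior × likelihood):
  Condition Alpha: 0.27 × 0.11 × 0.095 = 0.0028215
  Condition Delta: 0.212 × 0.09 × 0.044 = 0.00083952
  Condition Zeta: 0.518 × 0.16 × 0.04 = 0.0033152
Sum = 0.00697622.
Largest term belongs to Condition Zeta, so Condition Zeta is most probable.

Condition Zeta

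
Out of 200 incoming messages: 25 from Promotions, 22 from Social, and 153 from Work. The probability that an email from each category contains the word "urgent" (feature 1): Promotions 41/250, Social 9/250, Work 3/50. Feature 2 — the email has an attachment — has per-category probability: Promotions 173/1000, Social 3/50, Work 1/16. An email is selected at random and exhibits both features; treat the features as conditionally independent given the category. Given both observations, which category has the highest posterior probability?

Promotions

By Bayes' rule, posterior ∝ prior × likelihood:
  Promotions: 0.125 × 0.164 × 0.173 = 0.0035465
  Social: 0.11 × 0.036 × 0.06 = 0.0002376
  Work: 0.765 × 0.06 × 0.0625 = 0.00286875
Sum = 0.00665285.
Largest term belongs to Promotions, so Promotions is most probable.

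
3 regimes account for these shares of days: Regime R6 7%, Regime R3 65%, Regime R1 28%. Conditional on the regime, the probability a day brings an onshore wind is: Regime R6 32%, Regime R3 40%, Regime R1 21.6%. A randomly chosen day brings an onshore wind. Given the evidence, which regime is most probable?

Regime R3

By Bayes' rule, posterior ∝ prior × likelihood:
  Regime R6: 0.07 × 0.32 = 0.0224
  Regime R3: 0.65 × 0.4 = 0.26
  Regime R1: 0.28 × 0.216 = 0.06048
Sum = 0.34288.
Largest term belongs to Regime R3, so Regime R3 is most probable.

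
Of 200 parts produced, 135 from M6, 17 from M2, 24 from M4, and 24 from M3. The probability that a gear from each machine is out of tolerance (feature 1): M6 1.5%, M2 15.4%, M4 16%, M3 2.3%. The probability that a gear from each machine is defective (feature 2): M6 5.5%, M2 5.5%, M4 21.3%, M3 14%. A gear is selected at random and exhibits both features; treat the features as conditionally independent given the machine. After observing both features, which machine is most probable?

M4

Unnormalized posteriors (prior × likelihood):
  M6: 0.675 × 0.015 × 0.055 = 0.000556875
  M2: 0.085 × 0.154 × 0.055 = 0.00071995
  M4: 0.12 × 0.16 × 0.213 = 0.0040896
  M3: 0.12 × 0.023 × 0.14 = 0.0003864
Total = 0.005752825.
Largest term belongs to M4, so M4 is most probable.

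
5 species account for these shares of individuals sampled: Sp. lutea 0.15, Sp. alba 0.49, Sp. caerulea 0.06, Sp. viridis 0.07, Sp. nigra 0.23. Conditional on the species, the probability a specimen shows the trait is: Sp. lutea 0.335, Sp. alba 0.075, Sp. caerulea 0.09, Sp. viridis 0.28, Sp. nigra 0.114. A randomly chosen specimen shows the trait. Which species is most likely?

Sp. lutea

Compute prior × likelihood for every hypothesis:
  Sp. lutea: 0.15 × 0.335 = 0.05025
  Sp. alba: 0.49 × 0.075 = 0.03675
  Sp. caerulea: 0.06 × 0.09 = 0.0054
  Sp. viridis: 0.07 × 0.28 = 0.0196
  Sp. nigra: 0.23 × 0.114 = 0.02622
Sum = 0.13822.
Largest term belongs to Sp. lutea, so Sp. lutea is most probable.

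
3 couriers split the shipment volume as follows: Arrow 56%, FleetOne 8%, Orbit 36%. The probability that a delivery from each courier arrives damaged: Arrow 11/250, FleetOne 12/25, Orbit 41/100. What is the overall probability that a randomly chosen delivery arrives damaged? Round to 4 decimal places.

Compute prior × likelihood for every hypothesis:
  Arrow: 0.56 × 0.044 = 0.02464
  FleetOne: 0.08 × 0.48 = 0.0384
  Orbit: 0.36 × 0.41 = 0.1476
P(damaged) = 0.02464 + 0.0384 + 0.1476 = 0.21064 → 0.2106.

0.2106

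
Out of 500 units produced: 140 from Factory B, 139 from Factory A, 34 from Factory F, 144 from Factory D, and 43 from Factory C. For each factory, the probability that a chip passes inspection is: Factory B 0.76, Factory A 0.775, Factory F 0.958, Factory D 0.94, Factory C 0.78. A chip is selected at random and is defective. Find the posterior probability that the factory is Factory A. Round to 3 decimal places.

0.371

Taking complements, P(defective | each) = Factory B 0.24, Factory A 0.225, Factory F 0.042, Factory D 0.06, Factory C 0.22.
Compute prior × likelihood for every hypothesis:
  Factory B: 0.28 × 0.24 = 0.0672
  Factory A: 0.278 × 0.225 = 0.06255
  Factory F: 0.068 × 0.042 = 0.002856
  Factory D: 0.288 × 0.06 = 0.01728
  Factory C: 0.086 × 0.22 = 0.01892
Normalizing constant = 0.168806.
P(Factory A | evidence) = 0.06255 / 0.168806 ≈ 0.371.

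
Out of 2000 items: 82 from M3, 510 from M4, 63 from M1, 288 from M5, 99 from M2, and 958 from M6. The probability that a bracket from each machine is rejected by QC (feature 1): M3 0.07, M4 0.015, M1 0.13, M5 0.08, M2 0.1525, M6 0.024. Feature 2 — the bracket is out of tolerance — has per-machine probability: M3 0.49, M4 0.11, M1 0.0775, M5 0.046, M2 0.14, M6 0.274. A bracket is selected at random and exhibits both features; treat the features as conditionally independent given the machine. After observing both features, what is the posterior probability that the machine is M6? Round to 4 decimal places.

Prior × likelihood for each hypothesis:
  M3: 0.041 × 0.07 × 0.49 = 0.0014063
  M4: 0.255 × 0.015 × 0.11 = 0.00042075
  M1: 0.0315 × 0.13 × 0.0775 = 0.0003173625
  M5: 0.144 × 0.08 × 0.046 = 0.00052992
  M2: 0.0495 × 0.1525 × 0.14 = 0.001056825
  M6: 0.479 × 0.024 × 0.274 = 0.003149904
Total = 0.0068810615.
P(M6 | evidence) = 0.003149904 / 0.0068810615 ≈ 0.4578.

0.4578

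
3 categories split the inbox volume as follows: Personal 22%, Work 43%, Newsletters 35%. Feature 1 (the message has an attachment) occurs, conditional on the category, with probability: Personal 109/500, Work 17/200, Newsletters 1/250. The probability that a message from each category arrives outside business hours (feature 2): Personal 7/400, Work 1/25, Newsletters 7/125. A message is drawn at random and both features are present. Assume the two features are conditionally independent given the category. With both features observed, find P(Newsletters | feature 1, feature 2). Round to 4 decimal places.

By Bayes' rule, posterior ∝ prior × likelihood:
  Personal: 0.22 × 0.218 × 0.0175 = 0.0008393
  Work: 0.43 × 0.085 × 0.04 = 0.001462
  Newsletters: 0.35 × 0.004 × 0.056 = 0.0000784
Normalizing constant = 0.0023797.
P(Newsletters | evidence) = 0.0000784 / 0.0023797 ≈ 0.0329.

0.0329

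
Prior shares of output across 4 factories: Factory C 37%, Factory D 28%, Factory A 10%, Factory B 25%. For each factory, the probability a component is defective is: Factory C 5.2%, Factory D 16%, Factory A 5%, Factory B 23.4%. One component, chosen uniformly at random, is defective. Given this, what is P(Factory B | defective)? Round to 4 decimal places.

0.4587

Prior × likelihood for each hypothesis:
  Factory C: 0.37 × 0.052 = 0.01924
  Factory D: 0.28 × 0.16 = 0.0448
  Factory A: 0.1 × 0.05 = 0.005
  Factory B: 0.25 × 0.234 = 0.0585
Normalizing constant = 0.12754.
P(Factory B | evidence) = 0.0585 / 0.12754 ≈ 0.4587.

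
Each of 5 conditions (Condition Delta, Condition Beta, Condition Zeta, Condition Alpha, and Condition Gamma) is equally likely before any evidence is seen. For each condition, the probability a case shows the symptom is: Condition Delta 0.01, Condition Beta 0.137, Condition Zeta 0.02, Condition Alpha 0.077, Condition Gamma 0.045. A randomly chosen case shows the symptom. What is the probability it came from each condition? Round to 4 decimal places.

Condition Delta 0.0346, Condition Beta 0.4740, Condition Zeta 0.0692, Condition Alpha 0.2664, Condition Gamma 0.1557

Since the prior is uniform, the posterior is proportional to the likelihood:
  Condition Delta: 0.01
  Condition Beta: 0.137
  Condition Zeta: 0.02
  Condition Alpha: 0.077
  Condition Gamma: 0.045
Sum = 0.289.
P(Condition Delta | symptomatic) = 0.01/0.289 ≈ 0.0346
P(Condition Beta | symptomatic) = 0.137/0.289 ≈ 0.4740
P(Condition Zeta | symptomatic) = 0.02/0.289 ≈ 0.0692
P(Condition Alpha | symptomatic) = 0.077/0.289 ≈ 0.2664
P(Condition Gamma | symptomatic) = 0.045/0.289 ≈ 0.1557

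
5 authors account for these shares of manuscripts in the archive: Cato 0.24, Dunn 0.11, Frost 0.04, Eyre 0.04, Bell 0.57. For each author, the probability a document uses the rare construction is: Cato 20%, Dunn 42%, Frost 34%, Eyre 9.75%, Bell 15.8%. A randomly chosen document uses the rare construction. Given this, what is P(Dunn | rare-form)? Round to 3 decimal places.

0.229

By Bayes' rule, posterior ∝ prior × likelihood:
  Cato: 0.24 × 0.2 = 0.048
  Dunn: 0.11 × 0.42 = 0.0462
  Frost: 0.04 × 0.34 = 0.0136
  Eyre: 0.04 × 0.0975 = 0.0039
  Bell: 0.57 × 0.158 = 0.09006
Sum = 0.20176.
P(Dunn | evidence) = 0.0462 / 0.20176 ≈ 0.229.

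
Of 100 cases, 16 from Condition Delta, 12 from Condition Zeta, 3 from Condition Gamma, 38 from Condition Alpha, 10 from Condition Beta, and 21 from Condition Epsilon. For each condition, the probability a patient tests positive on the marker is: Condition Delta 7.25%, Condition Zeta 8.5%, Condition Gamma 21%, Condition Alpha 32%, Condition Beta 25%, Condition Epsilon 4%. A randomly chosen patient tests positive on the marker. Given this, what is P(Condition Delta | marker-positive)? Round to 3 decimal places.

Compute prior × likelihood for every hypothesis:
  Condition Delta: 0.16 × 0.0725 = 0.0116
  Condition Zeta: 0.12 × 0.085 = 0.0102
  Condition Gamma: 0.03 × 0.21 = 0.0063
  Condition Alpha: 0.38 × 0.32 = 0.1216
  Condition Beta: 0.1 × 0.25 = 0.025
  Condition Epsilon: 0.21 × 0.04 = 0.0084
Total = 0.1831.
P(Condition Delta | evidence) = 0.0116 / 0.1831 ≈ 0.063.

0.063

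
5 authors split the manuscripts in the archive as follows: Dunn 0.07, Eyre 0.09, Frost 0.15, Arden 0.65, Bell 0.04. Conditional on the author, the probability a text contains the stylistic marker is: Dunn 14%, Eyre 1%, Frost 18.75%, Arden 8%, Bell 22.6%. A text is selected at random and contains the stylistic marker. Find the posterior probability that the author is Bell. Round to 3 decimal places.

Compute prior × likelihood for every hypothesis:
  Dunn: 0.07 × 0.14 = 0.0098
  Eyre: 0.09 × 0.01 = 0.0009
  Frost: 0.15 × 0.1875 = 0.028125
  Arden: 0.65 × 0.08 = 0.052
  Bell: 0.04 × 0.226 = 0.00904
Sum = 0.099865.
P(Bell | evidence) = 0.00904 / 0.099865 ≈ 0.091.

0.091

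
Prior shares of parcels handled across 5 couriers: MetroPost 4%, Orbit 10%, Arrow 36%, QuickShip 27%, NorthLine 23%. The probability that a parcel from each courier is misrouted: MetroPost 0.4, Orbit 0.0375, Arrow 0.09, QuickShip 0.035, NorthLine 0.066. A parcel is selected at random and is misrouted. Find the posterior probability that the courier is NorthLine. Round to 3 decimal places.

0.198

Prior × likelihood for each hypothesis:
  MetroPost: 0.04 × 0.4 = 0.016
  Orbit: 0.1 × 0.0375 = 0.00375
  Arrow: 0.36 × 0.09 = 0.0324
  QuickShip: 0.27 × 0.035 = 0.00945
  NorthLine: 0.23 × 0.066 = 0.01518
Normalizing constant = 0.07678.
P(NorthLine | evidence) = 0.01518 / 0.07678 ≈ 0.198.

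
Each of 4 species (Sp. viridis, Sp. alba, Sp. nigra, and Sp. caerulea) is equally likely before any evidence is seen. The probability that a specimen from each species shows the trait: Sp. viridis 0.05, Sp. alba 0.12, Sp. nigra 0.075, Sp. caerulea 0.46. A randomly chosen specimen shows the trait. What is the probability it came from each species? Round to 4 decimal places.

Since the prior is uniform, the posterior is proportional to the likelihood:
  Sp. viridis: 0.05
  Sp. alba: 0.12
  Sp. nigra: 0.075
  Sp. caerulea: 0.46
Sum = 0.705.
P(Sp. viridis | trait) = 0.05/0.705 ≈ 0.0709
P(Sp. alba | trait) = 0.12/0.705 ≈ 0.1702
P(Sp. nigra | trait) = 0.075/0.705 ≈ 0.1064
P(Sp. caerulea | trait) = 0.46/0.705 ≈ 0.6525
(Check: 0.0709+0.1702+0.1064+0.6525 = 1.0000.)

Sp. viridis 0.0709, Sp. alba 0.1702, Sp. nigra 0.1064, Sp. caerulea 0.6525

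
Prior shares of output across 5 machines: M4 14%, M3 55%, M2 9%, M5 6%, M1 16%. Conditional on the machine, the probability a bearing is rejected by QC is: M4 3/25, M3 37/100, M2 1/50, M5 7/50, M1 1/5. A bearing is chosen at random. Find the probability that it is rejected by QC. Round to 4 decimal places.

0.2625

By Bayes' rule, posterior ∝ prior × likelihood:
  M4: 0.14 × 0.12 = 0.0168
  M3: 0.55 × 0.37 = 0.2035
  M2: 0.09 × 0.02 = 0.0018
  M5: 0.06 × 0.14 = 0.0084
  M1: 0.16 × 0.2 = 0.032
P(rejected) = 0.0168 + 0.2035 + 0.0018 + 0.0084 + 0.032 = 0.2625 → 0.2625.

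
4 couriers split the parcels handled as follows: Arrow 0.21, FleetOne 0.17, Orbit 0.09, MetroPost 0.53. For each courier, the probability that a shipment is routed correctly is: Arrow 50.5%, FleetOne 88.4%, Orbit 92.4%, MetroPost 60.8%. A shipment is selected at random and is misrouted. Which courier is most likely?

MetroPost

Taking complements, P(misrouted | each) = Arrow 0.495, FleetOne 0.116, Orbit 0.076, MetroPost 0.392.
By Bayes' rule, posterior ∝ prior × likelihood:
  Arrow: 0.21 × 0.495 = 0.10395
  FleetOne: 0.17 × 0.116 = 0.01972
  Orbit: 0.09 × 0.076 = 0.00684
  MetroPost: 0.53 × 0.392 = 0.20776
Sum = 0.33827.
Largest term belongs to MetroPost, so MetroPost is most probable.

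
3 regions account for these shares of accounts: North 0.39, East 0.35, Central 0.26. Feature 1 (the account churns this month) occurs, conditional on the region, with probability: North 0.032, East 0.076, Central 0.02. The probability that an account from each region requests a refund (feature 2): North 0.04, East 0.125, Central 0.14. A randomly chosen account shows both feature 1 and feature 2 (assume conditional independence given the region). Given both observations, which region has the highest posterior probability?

East

By Bayes' rule, posterior ∝ prior × likelihood:
  North: 0.39 × 0.032 × 0.04 = 0.0004992
  East: 0.35 × 0.076 × 0.125 = 0.003325
  Central: 0.26 × 0.02 × 0.14 = 0.000728
Normalizing constant = 0.0045522.
Largest term belongs to East, so East is most probable.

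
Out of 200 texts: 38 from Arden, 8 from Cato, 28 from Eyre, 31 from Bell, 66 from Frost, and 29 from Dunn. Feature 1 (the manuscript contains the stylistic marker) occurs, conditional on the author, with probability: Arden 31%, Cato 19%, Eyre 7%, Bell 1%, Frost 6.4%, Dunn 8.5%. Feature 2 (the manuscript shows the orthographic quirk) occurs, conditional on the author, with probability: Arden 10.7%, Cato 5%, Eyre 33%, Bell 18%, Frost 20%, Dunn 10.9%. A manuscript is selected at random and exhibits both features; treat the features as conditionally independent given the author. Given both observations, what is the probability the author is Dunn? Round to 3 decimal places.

By Bayes' rule, posterior ∝ prior × likelihood:
  Arden: 0.19 × 0.31 × 0.107 = 0.0063023
  Cato: 0.04 × 0.19 × 0.05 = 0.00038
  Eyre: 0.14 × 0.07 × 0.33 = 0.003234
  Bell: 0.155 × 0.01 × 0.18 = 0.000279
  Frost: 0.33 × 0.064 × 0.2 = 0.004224
  Dunn: 0.145 × 0.085 × 0.109 = 0.001343425
Total = 0.015762725.
P(Dunn | evidence) = 0.001343425 / 0.015762725 ≈ 0.085.

0.085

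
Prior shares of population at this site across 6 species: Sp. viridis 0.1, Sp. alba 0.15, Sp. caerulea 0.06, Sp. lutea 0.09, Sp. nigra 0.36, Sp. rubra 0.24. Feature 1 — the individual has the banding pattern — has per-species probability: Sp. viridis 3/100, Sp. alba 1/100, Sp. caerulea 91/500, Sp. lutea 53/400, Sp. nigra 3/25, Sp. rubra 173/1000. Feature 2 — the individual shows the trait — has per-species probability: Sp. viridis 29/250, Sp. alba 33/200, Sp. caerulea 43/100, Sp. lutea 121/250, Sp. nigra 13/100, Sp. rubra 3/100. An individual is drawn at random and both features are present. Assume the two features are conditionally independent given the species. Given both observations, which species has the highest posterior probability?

By Bayes' rule, posterior ∝ prior × likelihood:
  Sp. viridis: 0.1 × 0.03 × 0.116 = 0.000348
  Sp. alba: 0.15 × 0.01 × 0.165 = 0.0002475
  Sp. caerulea: 0.06 × 0.182 × 0.43 = 0.0046956
  Sp. lutea: 0.09 × 0.1325 × 0.484 = 0.0057717
  Sp. nigra: 0.36 × 0.12 × 0.13 = 0.005616
  Sp. rubra: 0.24 × 0.173 × 0.03 = 0.0012456
Normalizing constant = 0.0179244.
Largest term belongs to Sp. lutea, so Sp. lutea is most probable.

Sp. lutea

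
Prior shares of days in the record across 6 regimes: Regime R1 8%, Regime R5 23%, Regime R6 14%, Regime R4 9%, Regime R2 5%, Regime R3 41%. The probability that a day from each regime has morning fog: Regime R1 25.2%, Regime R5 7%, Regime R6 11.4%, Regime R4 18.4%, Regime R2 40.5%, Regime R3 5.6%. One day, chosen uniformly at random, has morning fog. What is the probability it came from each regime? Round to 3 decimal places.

Regime R1 0.180, Regime R5 0.144, Regime R6 0.143, Regime R4 0.148, Regime R2 0.181, Regime R3 0.205

By Bayes' rule, posterior ∝ prior × likelihood:
  Regime R1: 0.08 × 0.252 = 0.02016
  Regime R5: 0.23 × 0.07 = 0.0161
  Regime R6: 0.14 × 0.114 = 0.01596
  Regime R4: 0.09 × 0.184 = 0.01656
  Regime R2: 0.05 × 0.405 = 0.02025
  Regime R3: 0.41 × 0.056 = 0.02296
Sum = 0.11199.
P(Regime R1 | fog) = 0.02016/0.11199 ≈ 0.180
P(Regime R5 | fog) = 0.0161/0.11199 ≈ 0.144
P(Regime R6 | fog) = 0.01596/0.11199 ≈ 0.143
P(Regime R4 | fog) = 0.01656/0.11199 ≈ 0.148
P(Regime R2 | fog) = 0.02025/0.11199 ≈ 0.181
P(Regime R3 | fog) = 0.02296/0.11199 ≈ 0.205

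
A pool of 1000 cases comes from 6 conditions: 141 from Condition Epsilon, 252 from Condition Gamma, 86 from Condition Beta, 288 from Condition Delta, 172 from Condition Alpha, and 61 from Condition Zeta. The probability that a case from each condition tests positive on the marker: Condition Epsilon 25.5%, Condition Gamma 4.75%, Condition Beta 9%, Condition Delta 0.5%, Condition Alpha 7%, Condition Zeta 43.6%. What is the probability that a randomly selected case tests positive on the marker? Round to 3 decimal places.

Compute prior × likelihood for every hypothesis:
  Condition Epsilon: 0.141 × 0.255 = 0.035955
  Condition Gamma: 0.252 × 0.0475 = 0.01197
  Condition Beta: 0.086 × 0.09 = 0.00774
  Condition Delta: 0.288 × 0.005 = 0.00144
  Condition Alpha: 0.172 × 0.07 = 0.01204
  Condition Zeta: 0.061 × 0.436 = 0.026596
P(marker-positive) = 0.035955 + 0.01197 + 0.00774 + 0.00144 + 0.01204 + 0.026596 = 0.095741 → 0.096.

0.096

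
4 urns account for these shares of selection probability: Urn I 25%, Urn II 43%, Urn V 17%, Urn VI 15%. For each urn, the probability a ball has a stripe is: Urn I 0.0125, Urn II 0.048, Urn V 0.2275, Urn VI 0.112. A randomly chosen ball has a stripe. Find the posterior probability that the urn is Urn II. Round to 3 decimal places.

0.260

Prior × likelihood for each hypothesis:
  Urn I: 0.25 × 0.0125 = 0.003125
  Urn II: 0.43 × 0.048 = 0.02064
  Urn V: 0.17 × 0.2275 = 0.038675
  Urn VI: 0.15 × 0.112 = 0.0168
Total = 0.07924.
P(Urn II | evidence) = 0.02064 / 0.07924 ≈ 0.260.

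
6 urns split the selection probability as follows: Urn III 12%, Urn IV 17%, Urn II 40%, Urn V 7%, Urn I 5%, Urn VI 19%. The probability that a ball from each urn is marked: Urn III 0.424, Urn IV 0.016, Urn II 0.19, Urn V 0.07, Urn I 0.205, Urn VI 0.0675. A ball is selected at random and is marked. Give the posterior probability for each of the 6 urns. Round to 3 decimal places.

Prior × likelihood for each hypothesis:
  Urn III: 0.12 × 0.424 = 0.05088
  Urn IV: 0.17 × 0.016 = 0.00272
  Urn II: 0.4 × 0.19 = 0.076
  Urn V: 0.07 × 0.07 = 0.0049
  Urn I: 0.05 × 0.205 = 0.01025
  Urn VI: 0.19 × 0.0675 = 0.012825
Normalizing constant = 0.157575.
P(Urn III | marked) = 0.05088/0.157575 ≈ 0.323
P(Urn IV | marked) = 0.00272/0.157575 ≈ 0.017
P(Urn II | marked) = 0.076/0.157575 ≈ 0.482
P(Urn V | marked) = 0.0049/0.157575 ≈ 0.031
P(Urn I | marked) = 0.01025/0.157575 ≈ 0.065
P(Urn VI | marked) = 0.012825/0.157575 ≈ 0.081
(Check: 0.323+0.017+0.482+0.031+0.065+0.081 = 0.999.)

Urn III 0.323, Urn IV 0.017, Urn II 0.482, Urn V 0.031, Urn I 0.065, Urn VI 0.081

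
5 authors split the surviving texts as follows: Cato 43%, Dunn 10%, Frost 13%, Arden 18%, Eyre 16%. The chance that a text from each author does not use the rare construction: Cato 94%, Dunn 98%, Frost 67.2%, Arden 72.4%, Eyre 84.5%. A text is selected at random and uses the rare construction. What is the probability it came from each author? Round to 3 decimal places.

Taking complements, P(rare-form | each) = Cato 0.06, Dunn 0.02, Frost 0.328, Arden 0.276, Eyre 0.155.
Compute prior × likelihood for every hypothesis:
  Cato: 0.43 × 0.06 = 0.0258
  Dunn: 0.1 × 0.02 = 0.002
  Frost: 0.13 × 0.328 = 0.04264
  Arden: 0.18 × 0.276 = 0.04968
  Eyre: 0.16 × 0.155 = 0.0248
Sum = 0.14492.
P(Cato | rare-form) = 0.0258/0.14492 ≈ 0.178
P(Dunn | rare-form) = 0.002/0.14492 ≈ 0.014
P(Frost | rare-form) = 0.04264/0.14492 ≈ 0.294
P(Arden | rare-form) = 0.04968/0.14492 ≈ 0.343
P(Eyre | rare-form) = 0.0248/0.14492 ≈ 0.171

Cato 0.178, Dunn 0.014, Frost 0.294, Arden 0.343, Eyre 0.171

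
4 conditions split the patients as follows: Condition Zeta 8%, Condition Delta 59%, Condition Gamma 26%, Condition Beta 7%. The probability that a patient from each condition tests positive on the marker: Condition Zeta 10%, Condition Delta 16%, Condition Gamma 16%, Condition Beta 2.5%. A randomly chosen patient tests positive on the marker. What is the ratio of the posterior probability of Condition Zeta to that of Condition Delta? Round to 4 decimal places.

0.0847

Compute prior × likelihood for every hypothesis:
  Condition Zeta: 0.08 × 0.1 = 0.008
  Condition Delta: 0.59 × 0.16 = 0.0944
  Condition Gamma: 0.26 × 0.16 = 0.0416
  Condition Beta: 0.07 × 0.025 = 0.00175
Sum = 0.14575.
The ratio is 0.008 / 0.0944 (the normalizer cancels) = 0.0847.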